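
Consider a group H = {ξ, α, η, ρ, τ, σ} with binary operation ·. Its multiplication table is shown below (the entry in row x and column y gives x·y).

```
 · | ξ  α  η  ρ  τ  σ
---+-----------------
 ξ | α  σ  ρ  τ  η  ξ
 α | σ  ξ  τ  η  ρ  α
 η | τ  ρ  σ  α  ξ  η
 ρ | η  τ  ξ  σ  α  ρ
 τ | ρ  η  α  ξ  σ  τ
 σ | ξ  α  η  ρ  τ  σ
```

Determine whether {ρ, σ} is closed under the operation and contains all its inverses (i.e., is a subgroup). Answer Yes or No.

{ρ, σ} contains the identity σ.
Checking products: every product of two elements of {ρ, σ} (read from the table) lies in {ρ, σ}, so the set is closed.
In a finite group, a nonempty closed subset is a subgroup. So {ρ, σ} ≤ H.

Yes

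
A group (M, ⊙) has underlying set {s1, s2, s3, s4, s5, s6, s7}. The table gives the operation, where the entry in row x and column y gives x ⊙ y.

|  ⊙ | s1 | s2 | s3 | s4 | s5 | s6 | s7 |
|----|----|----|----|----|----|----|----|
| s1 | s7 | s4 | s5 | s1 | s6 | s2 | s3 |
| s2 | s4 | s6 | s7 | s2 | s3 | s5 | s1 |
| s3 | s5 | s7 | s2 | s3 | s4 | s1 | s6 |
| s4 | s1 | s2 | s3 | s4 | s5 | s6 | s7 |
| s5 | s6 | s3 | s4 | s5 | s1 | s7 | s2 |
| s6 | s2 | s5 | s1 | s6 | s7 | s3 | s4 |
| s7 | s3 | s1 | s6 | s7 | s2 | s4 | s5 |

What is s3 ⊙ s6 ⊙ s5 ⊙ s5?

s3 ⊙ s6 = s1
s1 ⊙ s5 = s6
s6 ⊙ s5 = s7

s7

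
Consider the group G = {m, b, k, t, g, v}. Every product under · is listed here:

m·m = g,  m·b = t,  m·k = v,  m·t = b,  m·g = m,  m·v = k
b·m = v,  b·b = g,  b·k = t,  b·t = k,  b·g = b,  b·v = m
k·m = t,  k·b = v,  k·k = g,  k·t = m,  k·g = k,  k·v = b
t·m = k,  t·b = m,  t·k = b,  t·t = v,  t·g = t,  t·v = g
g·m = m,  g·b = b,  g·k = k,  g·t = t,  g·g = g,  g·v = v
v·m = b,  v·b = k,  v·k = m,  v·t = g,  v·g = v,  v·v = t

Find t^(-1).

First locate the identity: row g matches the header, so g is the identity.
Scan row t for g: t·v = g. Hence t^(-1) = v.

v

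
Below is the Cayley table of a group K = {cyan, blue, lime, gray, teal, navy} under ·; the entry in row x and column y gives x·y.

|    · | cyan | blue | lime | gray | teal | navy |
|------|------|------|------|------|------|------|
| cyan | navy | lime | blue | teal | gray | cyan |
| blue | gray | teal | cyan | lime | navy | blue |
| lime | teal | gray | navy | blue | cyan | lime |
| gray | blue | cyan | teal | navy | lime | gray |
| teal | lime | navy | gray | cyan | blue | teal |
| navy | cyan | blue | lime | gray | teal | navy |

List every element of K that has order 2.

Identity is navy. Compute the order of each non-identity element by repeated multiplication:
  cyan: cyan → navy  (order 2)
  blue: blue → teal → navy  (order 3)
  lime: lime → navy  (order 2)
  gray: gray → navy  (order 2)
  teal: teal → blue → navy  (order 3)
Elements of order 2: {cyan, gray, lime}.

{cyan, gray, lime}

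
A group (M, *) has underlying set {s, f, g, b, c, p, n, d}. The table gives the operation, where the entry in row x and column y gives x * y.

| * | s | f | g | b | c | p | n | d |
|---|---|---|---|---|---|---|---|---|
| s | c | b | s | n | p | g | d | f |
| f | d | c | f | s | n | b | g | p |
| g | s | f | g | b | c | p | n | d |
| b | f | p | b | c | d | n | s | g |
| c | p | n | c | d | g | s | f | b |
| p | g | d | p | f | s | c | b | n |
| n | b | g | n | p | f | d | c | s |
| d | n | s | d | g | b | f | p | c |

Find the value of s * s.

Read row s, column s: s * s = c.

c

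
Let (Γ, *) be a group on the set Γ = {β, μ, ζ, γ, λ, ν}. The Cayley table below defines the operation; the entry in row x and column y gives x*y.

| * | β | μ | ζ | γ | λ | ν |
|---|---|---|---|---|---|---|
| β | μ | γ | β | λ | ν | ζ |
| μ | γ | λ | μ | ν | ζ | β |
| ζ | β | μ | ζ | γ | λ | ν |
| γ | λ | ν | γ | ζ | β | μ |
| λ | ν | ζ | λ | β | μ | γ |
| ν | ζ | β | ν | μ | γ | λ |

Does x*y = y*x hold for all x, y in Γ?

Check whether the table is symmetric across its main diagonal.
Every entry (row x, col y) equals the entry (row y, col x), so Γ is abelian.

Yes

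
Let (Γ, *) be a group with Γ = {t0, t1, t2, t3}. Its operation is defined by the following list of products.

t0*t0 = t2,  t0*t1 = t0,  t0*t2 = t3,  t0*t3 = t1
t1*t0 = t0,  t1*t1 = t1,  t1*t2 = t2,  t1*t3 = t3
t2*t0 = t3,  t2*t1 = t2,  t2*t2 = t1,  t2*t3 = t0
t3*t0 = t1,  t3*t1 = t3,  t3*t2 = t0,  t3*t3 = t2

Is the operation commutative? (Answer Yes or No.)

Yes

Check whether the table is symmetric across its main diagonal.
Every entry (row x, col y) equals the entry (row y, col x), so Γ is abelian.
(In fact Γ ≅ the cyclic group Z_4.)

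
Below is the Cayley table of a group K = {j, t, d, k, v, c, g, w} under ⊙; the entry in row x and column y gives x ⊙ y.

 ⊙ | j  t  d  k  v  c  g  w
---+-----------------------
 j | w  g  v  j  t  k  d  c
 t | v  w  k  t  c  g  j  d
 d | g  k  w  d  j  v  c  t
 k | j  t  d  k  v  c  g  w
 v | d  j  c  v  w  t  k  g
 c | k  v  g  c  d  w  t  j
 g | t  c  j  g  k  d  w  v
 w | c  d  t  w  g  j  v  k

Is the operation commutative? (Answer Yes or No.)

g ⊙ d = j but d ⊙ g = c.
Since g and d do not commute, K is not abelian.

No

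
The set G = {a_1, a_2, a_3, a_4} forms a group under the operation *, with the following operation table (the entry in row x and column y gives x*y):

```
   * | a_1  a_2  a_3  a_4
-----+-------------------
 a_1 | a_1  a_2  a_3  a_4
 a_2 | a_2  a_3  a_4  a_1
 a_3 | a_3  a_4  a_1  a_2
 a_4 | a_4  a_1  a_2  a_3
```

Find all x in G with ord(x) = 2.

{a_3}

Identity is a_1. Compute the order of each non-identity element by repeated multiplication:
  a_2: a_2 → a_3 → a_4 → a_1  (order 4)
  a_3: a_3 → a_1  (order 2)
  a_4: a_4 → a_3 → a_2 → a_1  (order 4)
Elements of order 2: {a_3}.
(Structurally, G here is isomorphic to the cyclic group Z_4.)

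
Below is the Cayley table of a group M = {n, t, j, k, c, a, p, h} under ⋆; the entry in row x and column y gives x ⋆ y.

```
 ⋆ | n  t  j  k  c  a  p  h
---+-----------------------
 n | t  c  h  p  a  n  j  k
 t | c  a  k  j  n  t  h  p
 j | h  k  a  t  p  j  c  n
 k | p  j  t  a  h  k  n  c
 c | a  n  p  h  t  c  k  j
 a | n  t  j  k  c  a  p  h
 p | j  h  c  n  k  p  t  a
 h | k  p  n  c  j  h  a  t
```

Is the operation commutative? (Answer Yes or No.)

Check whether the table is symmetric across its main diagonal.
Every entry (row x, col y) equals the entry (row y, col x), so M is abelian.

Yes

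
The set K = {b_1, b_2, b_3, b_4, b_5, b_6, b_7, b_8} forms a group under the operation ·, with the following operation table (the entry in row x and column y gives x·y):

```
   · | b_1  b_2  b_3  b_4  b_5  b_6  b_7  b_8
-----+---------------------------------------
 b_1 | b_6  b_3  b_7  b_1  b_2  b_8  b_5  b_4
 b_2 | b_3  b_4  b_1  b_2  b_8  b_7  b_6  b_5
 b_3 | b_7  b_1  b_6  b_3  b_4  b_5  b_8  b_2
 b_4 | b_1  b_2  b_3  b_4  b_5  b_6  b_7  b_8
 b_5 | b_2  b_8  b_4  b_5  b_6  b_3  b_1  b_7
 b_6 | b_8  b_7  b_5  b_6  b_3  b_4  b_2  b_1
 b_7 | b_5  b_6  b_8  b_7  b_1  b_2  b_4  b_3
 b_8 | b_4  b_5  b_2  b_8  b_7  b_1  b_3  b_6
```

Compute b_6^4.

b_4

b_6^1 = b_6
b_6^2 = b_6·b_6 = b_4
b_6^3 = b_4·b_6 = b_6
b_6^4 = b_6·b_6 = b_4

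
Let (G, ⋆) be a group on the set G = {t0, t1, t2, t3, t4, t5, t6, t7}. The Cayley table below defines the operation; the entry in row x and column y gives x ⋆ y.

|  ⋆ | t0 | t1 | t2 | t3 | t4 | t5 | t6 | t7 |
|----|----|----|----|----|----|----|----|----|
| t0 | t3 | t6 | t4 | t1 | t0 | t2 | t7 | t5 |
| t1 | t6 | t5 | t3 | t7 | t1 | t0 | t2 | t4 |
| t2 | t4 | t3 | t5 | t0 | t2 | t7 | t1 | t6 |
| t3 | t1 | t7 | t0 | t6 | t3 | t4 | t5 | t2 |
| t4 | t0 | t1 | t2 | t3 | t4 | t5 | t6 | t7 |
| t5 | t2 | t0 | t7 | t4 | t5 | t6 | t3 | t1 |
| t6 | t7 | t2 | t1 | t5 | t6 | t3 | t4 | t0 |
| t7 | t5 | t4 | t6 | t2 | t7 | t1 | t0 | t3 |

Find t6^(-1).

t6

First locate the identity: row t4 matches the header, so t4 is the identity.
Scan row t6 for t4: t6 ⋆ t6 = t4. Hence t6^(-1) = t6.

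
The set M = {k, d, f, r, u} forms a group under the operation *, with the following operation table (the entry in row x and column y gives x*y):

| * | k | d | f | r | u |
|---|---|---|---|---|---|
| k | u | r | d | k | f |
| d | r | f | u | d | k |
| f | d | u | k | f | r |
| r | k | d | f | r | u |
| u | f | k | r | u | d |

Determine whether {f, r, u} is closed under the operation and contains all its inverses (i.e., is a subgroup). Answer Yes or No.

No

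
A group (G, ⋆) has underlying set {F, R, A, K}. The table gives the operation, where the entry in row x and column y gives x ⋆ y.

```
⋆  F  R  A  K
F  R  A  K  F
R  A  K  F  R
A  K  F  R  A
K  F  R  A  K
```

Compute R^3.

R^1 = R
R^2 = R ⋆ R = K
R^3 = K ⋆ R = R

R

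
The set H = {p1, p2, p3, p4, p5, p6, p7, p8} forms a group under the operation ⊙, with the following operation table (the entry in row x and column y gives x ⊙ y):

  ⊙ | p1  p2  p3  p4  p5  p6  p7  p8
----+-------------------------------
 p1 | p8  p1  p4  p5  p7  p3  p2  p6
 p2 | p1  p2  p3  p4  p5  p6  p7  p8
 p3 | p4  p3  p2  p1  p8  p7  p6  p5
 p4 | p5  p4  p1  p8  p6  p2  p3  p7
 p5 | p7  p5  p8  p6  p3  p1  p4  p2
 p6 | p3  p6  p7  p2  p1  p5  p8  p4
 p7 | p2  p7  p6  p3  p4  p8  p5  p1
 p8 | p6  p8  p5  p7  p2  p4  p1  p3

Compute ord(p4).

8

The identity element is p2 (its row matches the header).
p4^1 = p4
p4^2 = p4 ⊙ p4 = p8
p4^3 = p8 ⊙ p4 = p7
p4^4 = p7 ⊙ p4 = p3
p4^5 = p3 ⊙ p4 = p1
p4^6 = p1 ⊙ p4 = p5
p4^7 = p5 ⊙ p4 = p6
p4^8 = p6 ⊙ p4 = p2
The first power of p4 equal to the identity is p4^8, so ord(p4) = 8.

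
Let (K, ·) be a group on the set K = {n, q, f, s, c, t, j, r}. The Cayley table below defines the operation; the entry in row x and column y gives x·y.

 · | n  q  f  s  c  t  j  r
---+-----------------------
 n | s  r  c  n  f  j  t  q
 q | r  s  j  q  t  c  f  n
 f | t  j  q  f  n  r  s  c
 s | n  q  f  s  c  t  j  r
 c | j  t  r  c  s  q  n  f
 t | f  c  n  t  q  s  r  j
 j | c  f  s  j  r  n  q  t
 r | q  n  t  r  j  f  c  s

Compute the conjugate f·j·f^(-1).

j

The identity is s. In row f, the entry s sits in column j, so f^(-1) = j.
f·j = s
s·j = j
(Structurally, K here is isomorphic to the dihedral group D_4.)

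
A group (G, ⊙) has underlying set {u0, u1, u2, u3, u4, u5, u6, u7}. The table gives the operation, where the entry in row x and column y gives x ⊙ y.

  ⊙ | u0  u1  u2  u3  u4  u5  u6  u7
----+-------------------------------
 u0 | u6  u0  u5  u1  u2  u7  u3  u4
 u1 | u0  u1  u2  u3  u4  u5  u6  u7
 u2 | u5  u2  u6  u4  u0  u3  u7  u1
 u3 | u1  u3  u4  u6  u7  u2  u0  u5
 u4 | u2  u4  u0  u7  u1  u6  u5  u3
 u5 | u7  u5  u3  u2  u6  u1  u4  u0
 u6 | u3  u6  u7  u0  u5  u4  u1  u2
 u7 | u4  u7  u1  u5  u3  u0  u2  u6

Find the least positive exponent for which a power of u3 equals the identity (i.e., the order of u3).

4

The identity element is u1 (its row matches the header).
u3^1 = u3
u3^2 = u3 ⊙ u3 = u6
u3^3 = u6 ⊙ u3 = u0
u3^4 = u0 ⊙ u3 = u1
The first power of u3 equal to the identity is u3^4, so ord(u3) = 4.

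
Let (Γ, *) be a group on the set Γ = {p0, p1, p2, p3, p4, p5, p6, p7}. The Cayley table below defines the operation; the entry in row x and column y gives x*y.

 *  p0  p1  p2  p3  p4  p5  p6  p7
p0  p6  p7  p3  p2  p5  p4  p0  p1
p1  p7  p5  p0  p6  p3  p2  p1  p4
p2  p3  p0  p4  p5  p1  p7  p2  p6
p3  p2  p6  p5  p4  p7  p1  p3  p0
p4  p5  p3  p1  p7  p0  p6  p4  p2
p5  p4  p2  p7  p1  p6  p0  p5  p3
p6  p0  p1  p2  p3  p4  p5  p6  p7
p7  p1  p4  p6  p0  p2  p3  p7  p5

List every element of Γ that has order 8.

{p1, p2, p3, p7}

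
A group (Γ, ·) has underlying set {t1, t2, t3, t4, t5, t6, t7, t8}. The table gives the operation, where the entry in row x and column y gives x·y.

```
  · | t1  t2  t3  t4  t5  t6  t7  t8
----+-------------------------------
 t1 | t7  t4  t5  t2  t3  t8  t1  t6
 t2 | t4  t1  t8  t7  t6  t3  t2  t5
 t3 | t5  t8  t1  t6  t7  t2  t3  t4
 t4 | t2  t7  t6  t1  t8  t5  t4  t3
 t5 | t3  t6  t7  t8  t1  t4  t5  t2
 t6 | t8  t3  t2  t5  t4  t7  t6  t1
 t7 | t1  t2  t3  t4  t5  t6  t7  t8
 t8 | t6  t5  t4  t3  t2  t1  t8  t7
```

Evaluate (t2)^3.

t4

t2^1 = t2
t2^2 = t2·t2 = t1
t2^3 = t1·t2 = t4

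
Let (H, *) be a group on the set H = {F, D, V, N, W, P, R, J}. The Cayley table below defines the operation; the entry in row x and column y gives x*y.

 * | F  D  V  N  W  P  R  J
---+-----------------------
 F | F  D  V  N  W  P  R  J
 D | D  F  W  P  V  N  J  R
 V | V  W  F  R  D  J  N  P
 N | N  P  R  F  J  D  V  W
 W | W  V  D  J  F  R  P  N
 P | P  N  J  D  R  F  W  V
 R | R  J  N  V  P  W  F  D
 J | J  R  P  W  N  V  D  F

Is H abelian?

Yes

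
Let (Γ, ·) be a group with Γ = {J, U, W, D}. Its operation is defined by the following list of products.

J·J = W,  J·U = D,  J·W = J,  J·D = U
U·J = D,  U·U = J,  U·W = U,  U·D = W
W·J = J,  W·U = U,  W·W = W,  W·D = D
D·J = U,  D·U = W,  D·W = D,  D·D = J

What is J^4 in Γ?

W

J^1 = J
J^2 = J·J = W
J^3 = W·J = J
J^4 = J·J = W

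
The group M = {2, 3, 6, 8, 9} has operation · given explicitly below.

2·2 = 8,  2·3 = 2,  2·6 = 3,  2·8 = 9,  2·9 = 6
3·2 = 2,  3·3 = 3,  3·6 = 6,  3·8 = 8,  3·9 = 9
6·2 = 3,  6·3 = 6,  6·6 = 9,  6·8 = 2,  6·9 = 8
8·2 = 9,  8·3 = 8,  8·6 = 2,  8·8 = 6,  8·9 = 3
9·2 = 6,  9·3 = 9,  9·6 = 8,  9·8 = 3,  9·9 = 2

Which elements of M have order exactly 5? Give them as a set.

{2, 6, 8, 9}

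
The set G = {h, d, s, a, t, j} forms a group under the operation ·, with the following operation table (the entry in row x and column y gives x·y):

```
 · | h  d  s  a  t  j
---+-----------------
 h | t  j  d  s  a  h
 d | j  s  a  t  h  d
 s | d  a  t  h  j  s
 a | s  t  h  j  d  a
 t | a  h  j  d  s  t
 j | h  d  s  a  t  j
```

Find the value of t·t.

s

Read row t, column t: t·t = s.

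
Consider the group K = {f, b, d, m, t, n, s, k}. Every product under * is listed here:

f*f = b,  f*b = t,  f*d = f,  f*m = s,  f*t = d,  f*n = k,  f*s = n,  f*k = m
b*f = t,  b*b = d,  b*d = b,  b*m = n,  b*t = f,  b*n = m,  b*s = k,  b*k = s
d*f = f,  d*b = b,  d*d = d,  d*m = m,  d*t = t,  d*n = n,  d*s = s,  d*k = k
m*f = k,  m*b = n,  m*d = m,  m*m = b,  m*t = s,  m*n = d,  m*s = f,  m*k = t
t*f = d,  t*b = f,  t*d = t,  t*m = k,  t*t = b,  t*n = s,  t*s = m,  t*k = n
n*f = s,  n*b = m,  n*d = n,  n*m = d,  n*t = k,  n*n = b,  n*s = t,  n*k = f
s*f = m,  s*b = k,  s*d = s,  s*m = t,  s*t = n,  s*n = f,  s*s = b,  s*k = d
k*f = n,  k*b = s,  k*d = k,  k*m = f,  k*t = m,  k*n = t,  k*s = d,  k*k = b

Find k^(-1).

First locate the identity: row d matches the header, so d is the identity.
Scan row k for d: k * s = d. Hence k^(-1) = s.

s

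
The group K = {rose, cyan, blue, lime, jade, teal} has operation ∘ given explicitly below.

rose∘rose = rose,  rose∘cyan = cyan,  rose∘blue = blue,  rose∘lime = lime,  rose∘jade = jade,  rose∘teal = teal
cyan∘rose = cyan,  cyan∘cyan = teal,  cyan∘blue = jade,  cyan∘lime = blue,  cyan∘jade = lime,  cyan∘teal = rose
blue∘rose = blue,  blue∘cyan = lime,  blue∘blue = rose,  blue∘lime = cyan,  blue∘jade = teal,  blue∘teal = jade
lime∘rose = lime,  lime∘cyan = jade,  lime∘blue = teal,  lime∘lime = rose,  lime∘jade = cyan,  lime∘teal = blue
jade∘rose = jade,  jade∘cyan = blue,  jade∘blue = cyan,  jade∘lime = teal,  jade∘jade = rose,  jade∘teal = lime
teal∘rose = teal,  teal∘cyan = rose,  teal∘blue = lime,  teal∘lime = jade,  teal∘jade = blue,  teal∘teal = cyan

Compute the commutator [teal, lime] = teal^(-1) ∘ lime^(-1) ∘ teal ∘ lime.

Identity is rose; from the table teal^(-1) = cyan and lime^(-1) = lime.
cyan ∘ lime = blue
blue ∘ teal = jade
jade ∘ lime = teal
(Structurally, K here is isomorphic to the symmetric group S_3.)

teal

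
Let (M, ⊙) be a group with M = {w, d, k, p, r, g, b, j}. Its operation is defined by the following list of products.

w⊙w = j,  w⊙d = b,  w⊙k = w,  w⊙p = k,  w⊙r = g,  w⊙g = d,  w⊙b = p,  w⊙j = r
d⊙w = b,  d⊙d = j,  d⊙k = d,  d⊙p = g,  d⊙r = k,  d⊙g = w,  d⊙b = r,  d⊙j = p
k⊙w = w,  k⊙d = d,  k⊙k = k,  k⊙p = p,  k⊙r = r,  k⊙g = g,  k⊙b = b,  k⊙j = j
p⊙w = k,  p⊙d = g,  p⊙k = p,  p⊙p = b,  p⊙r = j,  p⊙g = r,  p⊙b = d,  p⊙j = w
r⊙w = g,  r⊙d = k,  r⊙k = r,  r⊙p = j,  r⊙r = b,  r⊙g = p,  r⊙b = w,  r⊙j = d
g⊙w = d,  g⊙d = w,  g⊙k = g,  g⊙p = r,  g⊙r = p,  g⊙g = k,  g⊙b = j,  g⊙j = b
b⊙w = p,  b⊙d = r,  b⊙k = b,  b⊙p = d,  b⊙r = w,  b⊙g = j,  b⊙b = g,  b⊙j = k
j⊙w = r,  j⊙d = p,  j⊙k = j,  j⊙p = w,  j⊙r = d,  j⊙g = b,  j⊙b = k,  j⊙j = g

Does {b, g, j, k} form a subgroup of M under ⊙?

Yes

{b, g, j, k} contains the identity k.
Checking products: every product of two elements of {b, g, j, k} (read from the table) lies in {b, g, j, k}, so the set is closed.
In a finite group, a nonempty closed subset is a subgroup. So {b, g, j, k} ≤ M.
(Structurally, M here is isomorphic to the cyclic group Z_8.)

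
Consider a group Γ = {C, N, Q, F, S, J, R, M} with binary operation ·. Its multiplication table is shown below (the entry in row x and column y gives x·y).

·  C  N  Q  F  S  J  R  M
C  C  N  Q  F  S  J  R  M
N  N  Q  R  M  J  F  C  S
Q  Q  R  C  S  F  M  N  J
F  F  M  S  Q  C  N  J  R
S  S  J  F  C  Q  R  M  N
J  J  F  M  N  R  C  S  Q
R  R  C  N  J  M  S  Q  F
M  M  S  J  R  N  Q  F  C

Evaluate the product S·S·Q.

C

S·S = Q
Q·Q = C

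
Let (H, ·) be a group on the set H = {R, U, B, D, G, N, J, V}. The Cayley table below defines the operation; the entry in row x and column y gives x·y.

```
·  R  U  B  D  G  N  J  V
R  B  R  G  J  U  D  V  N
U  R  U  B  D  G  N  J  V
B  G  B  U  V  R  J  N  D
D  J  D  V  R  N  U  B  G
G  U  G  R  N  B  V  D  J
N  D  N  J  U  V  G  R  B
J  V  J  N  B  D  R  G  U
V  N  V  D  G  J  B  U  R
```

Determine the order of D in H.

8

The identity element is U (its row matches the header).
D^1 = D
D^2 = D·D = R
D^3 = R·D = J
D^4 = J·D = B
D^5 = B·D = V
D^6 = V·D = G
D^7 = G·D = N
D^8 = N·D = U
The first power of D equal to the identity is D^8, so ord(D) = 8.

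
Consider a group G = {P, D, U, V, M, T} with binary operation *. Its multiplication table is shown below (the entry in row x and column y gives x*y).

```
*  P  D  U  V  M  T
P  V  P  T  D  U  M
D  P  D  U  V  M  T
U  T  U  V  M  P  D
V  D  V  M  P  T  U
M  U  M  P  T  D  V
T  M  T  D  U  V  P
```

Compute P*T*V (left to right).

T

P*T = M
M*V = T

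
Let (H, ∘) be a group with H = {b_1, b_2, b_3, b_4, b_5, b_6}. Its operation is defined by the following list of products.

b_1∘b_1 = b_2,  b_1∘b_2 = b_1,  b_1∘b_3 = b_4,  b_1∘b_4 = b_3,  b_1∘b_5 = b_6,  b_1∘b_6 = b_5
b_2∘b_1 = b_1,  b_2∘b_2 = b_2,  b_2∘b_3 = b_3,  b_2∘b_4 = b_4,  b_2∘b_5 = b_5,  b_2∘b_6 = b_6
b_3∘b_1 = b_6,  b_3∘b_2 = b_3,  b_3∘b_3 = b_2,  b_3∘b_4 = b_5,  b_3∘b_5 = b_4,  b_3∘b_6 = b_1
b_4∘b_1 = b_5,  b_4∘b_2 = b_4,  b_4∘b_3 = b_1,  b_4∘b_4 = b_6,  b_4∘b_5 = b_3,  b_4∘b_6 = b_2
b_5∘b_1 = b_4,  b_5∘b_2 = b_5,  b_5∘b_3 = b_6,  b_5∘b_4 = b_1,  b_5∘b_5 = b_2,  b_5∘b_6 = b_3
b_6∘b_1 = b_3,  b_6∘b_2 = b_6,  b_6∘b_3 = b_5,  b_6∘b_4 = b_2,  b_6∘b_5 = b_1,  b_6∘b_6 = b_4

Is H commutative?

b_4 ∘ b_1 = b_5 but b_1 ∘ b_4 = b_3.
Since b_4 and b_1 do not commute, H is not abelian.

No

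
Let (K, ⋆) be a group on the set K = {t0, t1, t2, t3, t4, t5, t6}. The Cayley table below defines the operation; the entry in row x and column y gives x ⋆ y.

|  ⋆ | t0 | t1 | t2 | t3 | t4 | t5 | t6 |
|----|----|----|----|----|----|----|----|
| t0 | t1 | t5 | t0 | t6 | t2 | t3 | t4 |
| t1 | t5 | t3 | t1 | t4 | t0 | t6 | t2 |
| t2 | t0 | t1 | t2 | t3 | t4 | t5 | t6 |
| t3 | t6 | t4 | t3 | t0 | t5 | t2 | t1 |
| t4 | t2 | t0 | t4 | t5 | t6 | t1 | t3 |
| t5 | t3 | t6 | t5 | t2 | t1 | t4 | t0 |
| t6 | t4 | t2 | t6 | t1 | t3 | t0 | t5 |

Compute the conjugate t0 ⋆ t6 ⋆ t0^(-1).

The identity is t2. In row t0, the entry t2 sits in column t4, so t0^(-1) = t4.
t0 ⋆ t6 = t4
t4 ⋆ t4 = t6

t6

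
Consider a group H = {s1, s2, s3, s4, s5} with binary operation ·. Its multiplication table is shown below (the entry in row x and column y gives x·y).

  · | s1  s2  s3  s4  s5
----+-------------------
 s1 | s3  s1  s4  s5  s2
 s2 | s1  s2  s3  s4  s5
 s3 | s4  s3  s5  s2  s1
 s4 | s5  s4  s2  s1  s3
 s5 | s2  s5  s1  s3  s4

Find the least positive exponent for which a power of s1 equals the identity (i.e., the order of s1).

5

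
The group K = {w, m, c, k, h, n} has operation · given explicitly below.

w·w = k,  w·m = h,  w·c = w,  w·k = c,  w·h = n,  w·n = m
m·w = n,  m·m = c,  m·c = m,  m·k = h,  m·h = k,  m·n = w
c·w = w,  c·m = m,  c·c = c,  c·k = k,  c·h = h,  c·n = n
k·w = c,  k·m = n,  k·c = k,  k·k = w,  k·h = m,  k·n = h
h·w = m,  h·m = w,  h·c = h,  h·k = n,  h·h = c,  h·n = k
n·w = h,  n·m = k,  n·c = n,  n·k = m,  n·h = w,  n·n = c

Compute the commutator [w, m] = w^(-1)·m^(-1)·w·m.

w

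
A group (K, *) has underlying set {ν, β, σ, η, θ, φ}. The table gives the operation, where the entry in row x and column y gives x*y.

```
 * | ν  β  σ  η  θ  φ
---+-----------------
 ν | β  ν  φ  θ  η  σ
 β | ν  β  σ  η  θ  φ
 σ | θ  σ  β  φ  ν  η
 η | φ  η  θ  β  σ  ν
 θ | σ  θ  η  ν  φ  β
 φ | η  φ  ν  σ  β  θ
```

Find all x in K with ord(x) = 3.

Identity is β. Compute the order of each non-identity element by repeated multiplication:
  ν: ν → β  (order 2)
  σ: σ → β  (order 2)
  η: η → β  (order 2)
  θ: θ → φ → β  (order 3)
  φ: φ → θ → β  (order 3)
Elements of order 3: {θ, φ}.
(Structurally, K here is isomorphic to the symmetric group S_3.)

{θ, φ}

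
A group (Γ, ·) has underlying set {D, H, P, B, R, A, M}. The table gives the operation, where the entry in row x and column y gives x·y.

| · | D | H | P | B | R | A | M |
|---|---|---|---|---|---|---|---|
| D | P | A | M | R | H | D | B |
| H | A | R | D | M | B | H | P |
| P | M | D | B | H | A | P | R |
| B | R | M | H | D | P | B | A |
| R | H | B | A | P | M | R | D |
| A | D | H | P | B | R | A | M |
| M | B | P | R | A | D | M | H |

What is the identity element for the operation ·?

The identity e satisfies e·x = x for all x, so its row in the table reproduces the column headers.
Row A reads: D, H, P, B, R, A, M — exactly the header order. So A is the identity.

A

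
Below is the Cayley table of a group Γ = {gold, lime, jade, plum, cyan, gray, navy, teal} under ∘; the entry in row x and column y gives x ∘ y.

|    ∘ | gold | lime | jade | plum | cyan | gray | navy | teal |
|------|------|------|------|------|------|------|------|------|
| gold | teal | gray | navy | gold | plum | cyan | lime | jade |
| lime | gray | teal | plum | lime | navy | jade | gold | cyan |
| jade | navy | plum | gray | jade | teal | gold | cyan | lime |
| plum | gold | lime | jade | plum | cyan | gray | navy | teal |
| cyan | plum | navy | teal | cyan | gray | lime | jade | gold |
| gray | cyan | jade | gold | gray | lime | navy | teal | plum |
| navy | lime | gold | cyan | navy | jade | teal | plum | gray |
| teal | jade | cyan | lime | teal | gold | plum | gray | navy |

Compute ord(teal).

4

The identity element is plum (its row matches the header).
teal^1 = teal
teal^2 = teal ∘ teal = navy
teal^3 = navy ∘ teal = gray
teal^4 = gray ∘ teal = plum
The first power of teal equal to the identity is teal^4, so ord(teal) = 4.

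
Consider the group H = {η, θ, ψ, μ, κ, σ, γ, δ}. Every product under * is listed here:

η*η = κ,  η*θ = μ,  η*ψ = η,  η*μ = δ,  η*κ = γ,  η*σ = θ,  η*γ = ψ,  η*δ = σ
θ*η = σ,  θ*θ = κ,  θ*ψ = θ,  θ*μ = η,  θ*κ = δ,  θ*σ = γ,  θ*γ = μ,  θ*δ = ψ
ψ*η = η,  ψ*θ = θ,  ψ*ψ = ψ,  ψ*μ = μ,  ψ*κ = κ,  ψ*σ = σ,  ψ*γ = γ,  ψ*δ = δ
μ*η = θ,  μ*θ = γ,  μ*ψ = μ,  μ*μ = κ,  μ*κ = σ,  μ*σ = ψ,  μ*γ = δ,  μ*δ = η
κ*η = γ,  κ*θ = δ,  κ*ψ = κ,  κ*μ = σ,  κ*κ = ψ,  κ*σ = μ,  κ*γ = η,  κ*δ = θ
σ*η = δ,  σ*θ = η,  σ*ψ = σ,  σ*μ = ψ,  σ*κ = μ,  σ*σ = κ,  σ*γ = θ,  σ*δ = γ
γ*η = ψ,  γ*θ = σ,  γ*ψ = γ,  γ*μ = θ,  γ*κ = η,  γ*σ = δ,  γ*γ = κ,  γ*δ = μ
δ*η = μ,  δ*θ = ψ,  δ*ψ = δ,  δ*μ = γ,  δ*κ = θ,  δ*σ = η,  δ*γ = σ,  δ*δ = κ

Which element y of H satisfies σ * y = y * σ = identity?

First locate the identity: row ψ matches the header, so ψ is the identity.
Scan row σ for ψ: σ * μ = ψ. Hence σ^(-1) = μ.

μ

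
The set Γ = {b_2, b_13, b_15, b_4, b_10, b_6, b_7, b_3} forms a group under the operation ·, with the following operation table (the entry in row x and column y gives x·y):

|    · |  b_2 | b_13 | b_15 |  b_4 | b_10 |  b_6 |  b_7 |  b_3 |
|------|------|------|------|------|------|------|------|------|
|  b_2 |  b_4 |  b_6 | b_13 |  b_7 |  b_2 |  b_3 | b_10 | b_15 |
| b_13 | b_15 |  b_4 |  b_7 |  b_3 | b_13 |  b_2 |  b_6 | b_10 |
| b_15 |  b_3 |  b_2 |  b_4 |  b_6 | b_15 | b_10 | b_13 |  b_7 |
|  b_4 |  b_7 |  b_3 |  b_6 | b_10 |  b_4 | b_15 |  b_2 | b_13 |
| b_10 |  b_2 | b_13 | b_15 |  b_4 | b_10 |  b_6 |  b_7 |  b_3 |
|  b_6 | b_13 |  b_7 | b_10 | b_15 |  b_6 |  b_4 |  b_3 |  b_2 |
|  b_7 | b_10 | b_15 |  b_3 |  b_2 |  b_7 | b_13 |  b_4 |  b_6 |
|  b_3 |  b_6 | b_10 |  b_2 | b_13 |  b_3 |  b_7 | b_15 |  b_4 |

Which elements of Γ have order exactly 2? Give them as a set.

Identity is b_10. Compute the order of each non-identity element by repeated multiplication:
  b_2: b_2 → b_4 → b_7 → b_10  (order 4)
  b_13: b_13 → b_4 → b_3 → b_10  (order 4)
  b_15: b_15 → b_4 → b_6 → b_10  (order 4)
  b_4: b_4 → b_10  (order 2)
  b_6: b_6 → b_4 → b_15 → b_10  (order 4)
  b_7: b_7 → b_4 → b_2 → b_10  (order 4)
  b_3: b_3 → b_4 → b_13 → b_10  (order 4)
Elements of order 2: {b_4}.
(Structurally, Γ here is isomorphic to the quaternion group Q_8.)

{b_4}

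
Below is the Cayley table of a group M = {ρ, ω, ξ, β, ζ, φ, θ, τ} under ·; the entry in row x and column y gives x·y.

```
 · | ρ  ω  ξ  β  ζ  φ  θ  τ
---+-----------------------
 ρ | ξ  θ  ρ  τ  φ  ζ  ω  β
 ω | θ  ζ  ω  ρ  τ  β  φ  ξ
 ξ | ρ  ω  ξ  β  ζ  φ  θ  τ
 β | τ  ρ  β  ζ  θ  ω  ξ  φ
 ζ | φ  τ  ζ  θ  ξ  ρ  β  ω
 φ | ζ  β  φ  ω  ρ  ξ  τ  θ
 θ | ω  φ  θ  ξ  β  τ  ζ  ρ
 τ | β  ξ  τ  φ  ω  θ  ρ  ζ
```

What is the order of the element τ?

4

The identity element is ξ (its row matches the header).
τ^1 = τ
τ^2 = τ·τ = ζ
τ^3 = ζ·τ = ω
τ^4 = ω·τ = ξ
The first power of τ equal to the identity is τ^4, so ord(τ) = 4.
(Structurally, M here is isomorphic to Z_2 x Z_4.)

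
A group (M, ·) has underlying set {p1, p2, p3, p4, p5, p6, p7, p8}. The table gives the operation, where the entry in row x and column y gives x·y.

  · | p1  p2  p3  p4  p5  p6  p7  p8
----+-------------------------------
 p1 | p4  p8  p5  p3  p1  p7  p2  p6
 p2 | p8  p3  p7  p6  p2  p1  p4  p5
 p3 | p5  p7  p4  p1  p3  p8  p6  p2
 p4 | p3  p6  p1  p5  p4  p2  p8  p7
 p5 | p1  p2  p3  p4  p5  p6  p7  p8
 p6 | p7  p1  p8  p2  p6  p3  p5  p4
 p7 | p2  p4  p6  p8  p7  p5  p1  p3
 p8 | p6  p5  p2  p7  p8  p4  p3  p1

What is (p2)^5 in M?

p2^1 = p2
p2^2 = p2·p2 = p3
p2^3 = p3·p2 = p7
p2^4 = p7·p2 = p4
p2^5 = p4·p2 = p6

p6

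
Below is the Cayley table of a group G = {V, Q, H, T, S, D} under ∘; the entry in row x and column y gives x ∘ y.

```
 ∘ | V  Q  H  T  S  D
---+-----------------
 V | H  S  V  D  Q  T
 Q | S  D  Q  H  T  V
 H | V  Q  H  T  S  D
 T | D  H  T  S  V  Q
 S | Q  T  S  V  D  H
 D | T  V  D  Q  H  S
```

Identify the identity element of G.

The identity e satisfies e ∘ x = x for all x, so its row in the table reproduces the column headers.
Row H reads: V, Q, H, T, S, D — exactly the header order. So H is the identity.

H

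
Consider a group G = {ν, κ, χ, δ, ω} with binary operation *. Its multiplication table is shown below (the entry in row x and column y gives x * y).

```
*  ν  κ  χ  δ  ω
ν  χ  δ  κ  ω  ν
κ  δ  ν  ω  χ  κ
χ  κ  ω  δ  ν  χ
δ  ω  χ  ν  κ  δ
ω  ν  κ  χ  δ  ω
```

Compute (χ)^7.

χ^1 = χ
χ^2 = χ * χ = δ
χ^3 = δ * χ = ν
χ^4 = ν * χ = κ
χ^5 = κ * χ = ω
χ^6 = ω * χ = χ
χ^7 = χ * χ = δ
(Structurally, G here is isomorphic to the cyclic group Z_5.)

δ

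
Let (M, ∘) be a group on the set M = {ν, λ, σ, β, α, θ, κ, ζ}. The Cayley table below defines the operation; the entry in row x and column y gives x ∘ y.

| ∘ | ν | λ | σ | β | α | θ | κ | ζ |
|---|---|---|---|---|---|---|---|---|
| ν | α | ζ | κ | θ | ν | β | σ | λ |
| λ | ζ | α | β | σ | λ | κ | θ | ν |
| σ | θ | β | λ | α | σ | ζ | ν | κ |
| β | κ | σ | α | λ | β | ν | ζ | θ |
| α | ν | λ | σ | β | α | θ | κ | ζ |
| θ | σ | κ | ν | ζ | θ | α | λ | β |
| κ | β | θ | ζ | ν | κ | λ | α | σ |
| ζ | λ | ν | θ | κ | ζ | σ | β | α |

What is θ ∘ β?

ζ

Read row θ, column β: θ ∘ β = ζ.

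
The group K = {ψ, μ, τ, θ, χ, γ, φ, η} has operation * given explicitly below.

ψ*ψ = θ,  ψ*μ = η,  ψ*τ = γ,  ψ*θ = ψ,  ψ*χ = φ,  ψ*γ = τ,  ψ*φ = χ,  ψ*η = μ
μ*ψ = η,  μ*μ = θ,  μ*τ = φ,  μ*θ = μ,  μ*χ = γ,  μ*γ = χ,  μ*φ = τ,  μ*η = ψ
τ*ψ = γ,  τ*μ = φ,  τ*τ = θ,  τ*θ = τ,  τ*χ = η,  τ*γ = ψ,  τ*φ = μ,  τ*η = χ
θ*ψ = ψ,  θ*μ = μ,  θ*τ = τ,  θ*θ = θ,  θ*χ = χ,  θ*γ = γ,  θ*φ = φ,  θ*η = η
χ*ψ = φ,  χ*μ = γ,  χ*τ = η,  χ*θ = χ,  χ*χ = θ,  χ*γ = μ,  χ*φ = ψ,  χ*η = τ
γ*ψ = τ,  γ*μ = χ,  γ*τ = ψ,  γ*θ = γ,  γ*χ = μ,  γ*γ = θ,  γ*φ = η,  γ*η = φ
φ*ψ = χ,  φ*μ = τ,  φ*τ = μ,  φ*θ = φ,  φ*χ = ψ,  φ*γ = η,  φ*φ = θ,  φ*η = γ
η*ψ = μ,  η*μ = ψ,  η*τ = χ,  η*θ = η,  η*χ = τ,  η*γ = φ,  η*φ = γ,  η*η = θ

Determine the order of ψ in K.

The identity element is θ (its row matches the header).
ψ^1 = ψ
ψ^2 = ψ * ψ = θ
The first power of ψ equal to the identity is ψ^2, so ord(ψ) = 2.
(Structurally, K here is isomorphic to the elementary abelian group (Z_2)^3.)

2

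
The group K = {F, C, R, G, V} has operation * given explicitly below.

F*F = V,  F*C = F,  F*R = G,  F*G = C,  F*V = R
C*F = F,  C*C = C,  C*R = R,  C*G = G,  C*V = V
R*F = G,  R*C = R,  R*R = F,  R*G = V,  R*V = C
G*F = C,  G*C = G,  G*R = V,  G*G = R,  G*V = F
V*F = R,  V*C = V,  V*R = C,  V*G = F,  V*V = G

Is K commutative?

Yes

Check whether the table is symmetric across its main diagonal.
Every entry (row x, col y) equals the entry (row y, col x), so K is abelian.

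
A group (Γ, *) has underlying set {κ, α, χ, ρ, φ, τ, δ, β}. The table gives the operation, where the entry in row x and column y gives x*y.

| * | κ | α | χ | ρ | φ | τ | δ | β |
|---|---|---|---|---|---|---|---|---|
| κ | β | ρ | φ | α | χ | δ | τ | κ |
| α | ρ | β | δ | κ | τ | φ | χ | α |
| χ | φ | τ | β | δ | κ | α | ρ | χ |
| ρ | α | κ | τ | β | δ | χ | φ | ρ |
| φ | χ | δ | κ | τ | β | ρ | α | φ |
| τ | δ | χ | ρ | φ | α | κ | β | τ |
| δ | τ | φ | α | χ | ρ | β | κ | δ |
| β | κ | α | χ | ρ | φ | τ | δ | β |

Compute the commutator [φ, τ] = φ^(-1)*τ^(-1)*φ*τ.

Identity is β; from the table φ^(-1) = φ and τ^(-1) = δ.
φ*δ = α
α*φ = τ
τ*τ = κ

κ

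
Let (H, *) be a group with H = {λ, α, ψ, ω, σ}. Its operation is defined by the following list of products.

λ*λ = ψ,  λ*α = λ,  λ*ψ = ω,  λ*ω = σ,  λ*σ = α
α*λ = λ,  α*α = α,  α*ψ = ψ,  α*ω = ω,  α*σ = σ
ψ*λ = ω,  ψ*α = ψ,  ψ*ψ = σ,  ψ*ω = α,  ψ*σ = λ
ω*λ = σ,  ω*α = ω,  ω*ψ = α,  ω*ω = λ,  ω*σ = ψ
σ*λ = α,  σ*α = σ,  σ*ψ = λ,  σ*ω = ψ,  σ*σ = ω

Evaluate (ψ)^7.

σ

ψ^1 = ψ
ψ^2 = ψ * ψ = σ
ψ^3 = σ * ψ = λ
ψ^4 = λ * ψ = ω
ψ^5 = ω * ψ = α
ψ^6 = α * ψ = ψ
ψ^7 = ψ * ψ = σ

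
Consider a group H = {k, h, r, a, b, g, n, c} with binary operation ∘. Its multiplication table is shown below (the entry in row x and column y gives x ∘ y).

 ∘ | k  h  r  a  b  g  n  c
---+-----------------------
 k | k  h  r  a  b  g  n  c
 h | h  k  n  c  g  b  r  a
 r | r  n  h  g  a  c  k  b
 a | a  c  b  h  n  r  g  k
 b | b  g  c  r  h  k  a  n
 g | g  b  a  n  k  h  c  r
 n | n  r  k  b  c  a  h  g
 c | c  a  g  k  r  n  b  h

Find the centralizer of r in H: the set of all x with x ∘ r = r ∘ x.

Compare row r with column r entry by entry.
h ∘ r = n = r ∘ h, so h commutes with r.
a ∘ r = b but r ∘ a = g, so a does not.
Collecting the elements that commute with r: C(r) = {h, k, n, r}.
(Structurally, H here is isomorphic to the quaternion group Q_8.)

{h, k, n, r}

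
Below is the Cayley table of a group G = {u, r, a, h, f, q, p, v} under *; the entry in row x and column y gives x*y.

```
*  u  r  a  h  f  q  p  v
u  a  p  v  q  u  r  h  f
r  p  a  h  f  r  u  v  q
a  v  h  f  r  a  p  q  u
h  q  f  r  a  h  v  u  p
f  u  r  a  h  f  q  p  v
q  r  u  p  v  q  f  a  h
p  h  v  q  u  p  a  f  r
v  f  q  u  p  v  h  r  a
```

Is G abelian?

Yes

Check whether the table is symmetric across its main diagonal.
Every entry (row x, col y) equals the entry (row y, col x), so G is abelian.
(In fact G ≅ Z_2 x Z_4.)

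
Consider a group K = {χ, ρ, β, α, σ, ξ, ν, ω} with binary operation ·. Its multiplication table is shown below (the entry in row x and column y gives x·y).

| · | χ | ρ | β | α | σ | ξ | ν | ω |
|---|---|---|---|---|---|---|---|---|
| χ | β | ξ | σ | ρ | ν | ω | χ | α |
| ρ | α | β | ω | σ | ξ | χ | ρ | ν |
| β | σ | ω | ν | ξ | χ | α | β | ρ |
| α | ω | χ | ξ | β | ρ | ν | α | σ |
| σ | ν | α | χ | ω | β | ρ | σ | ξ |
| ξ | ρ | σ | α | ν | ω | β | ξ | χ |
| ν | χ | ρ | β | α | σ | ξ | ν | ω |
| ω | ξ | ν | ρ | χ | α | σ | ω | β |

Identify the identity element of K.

The identity e satisfies e·x = x for all x, so its row in the table reproduces the column headers.
Row ν reads: χ, ρ, β, α, σ, ξ, ν, ω — exactly the header order. So ν is the identity.

ν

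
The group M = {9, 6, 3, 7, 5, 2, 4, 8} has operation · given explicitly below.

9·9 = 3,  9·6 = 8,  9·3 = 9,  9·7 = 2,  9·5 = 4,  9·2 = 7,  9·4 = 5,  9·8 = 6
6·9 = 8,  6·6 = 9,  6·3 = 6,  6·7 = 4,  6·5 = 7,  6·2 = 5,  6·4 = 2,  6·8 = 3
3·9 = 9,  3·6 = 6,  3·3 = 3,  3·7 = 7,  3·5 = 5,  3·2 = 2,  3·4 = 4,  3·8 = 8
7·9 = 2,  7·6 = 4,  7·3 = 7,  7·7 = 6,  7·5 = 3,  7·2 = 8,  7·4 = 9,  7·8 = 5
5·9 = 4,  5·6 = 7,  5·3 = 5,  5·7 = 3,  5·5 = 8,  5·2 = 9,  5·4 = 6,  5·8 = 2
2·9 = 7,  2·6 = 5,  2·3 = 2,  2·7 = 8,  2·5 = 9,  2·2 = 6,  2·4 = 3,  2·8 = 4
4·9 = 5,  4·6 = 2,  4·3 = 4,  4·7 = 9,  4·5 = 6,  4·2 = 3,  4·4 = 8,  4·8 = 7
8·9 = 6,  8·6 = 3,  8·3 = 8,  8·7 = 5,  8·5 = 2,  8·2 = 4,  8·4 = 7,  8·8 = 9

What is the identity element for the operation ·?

The identity e satisfies e·x = x for all x, so its row in the table reproduces the column headers.
Row 3 reads: 9, 6, 3, 7, 5, 2, 4, 8 — exactly the header order. So 3 is the identity.
(Structurally, M here is isomorphic to the cyclic group Z_8.)

3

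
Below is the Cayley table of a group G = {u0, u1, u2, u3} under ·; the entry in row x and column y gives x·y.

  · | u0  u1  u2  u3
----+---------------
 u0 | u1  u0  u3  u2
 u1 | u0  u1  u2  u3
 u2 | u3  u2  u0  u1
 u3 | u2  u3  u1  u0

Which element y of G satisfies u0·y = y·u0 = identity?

u0

First locate the identity: row u1 matches the header, so u1 is the identity.
Scan row u0 for u1: u0·u0 = u1. Hence u0^(-1) = u0.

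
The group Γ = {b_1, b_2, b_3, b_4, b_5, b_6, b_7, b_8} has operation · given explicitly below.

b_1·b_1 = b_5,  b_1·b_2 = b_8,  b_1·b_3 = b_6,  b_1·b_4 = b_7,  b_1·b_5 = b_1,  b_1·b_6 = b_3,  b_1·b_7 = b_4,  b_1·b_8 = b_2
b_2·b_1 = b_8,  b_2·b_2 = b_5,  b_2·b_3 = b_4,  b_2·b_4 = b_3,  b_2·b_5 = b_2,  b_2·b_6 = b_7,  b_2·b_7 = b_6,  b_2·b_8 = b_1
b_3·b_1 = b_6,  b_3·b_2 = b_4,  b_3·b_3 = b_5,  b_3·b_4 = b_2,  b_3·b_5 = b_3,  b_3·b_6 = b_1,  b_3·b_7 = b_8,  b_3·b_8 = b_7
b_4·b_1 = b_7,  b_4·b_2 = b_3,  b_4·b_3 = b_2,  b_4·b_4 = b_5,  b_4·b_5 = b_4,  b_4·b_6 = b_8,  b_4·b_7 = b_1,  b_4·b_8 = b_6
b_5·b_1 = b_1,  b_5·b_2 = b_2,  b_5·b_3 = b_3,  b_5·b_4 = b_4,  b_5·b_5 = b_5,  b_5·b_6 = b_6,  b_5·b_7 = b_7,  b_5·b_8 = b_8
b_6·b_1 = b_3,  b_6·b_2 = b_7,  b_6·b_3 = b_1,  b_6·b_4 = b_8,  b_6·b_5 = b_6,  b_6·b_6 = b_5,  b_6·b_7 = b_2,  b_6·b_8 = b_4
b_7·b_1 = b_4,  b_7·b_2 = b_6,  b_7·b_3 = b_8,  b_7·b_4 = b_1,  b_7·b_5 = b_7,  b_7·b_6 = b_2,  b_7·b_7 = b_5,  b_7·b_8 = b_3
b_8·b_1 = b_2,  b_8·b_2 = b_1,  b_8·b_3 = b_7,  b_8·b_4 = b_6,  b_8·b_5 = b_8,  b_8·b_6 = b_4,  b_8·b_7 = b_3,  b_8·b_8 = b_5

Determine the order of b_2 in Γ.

2

The identity element is b_5 (its row matches the header).
b_2^1 = b_2
b_2^2 = b_2·b_2 = b_5
The first power of b_2 equal to the identity is b_2^2, so ord(b_2) = 2.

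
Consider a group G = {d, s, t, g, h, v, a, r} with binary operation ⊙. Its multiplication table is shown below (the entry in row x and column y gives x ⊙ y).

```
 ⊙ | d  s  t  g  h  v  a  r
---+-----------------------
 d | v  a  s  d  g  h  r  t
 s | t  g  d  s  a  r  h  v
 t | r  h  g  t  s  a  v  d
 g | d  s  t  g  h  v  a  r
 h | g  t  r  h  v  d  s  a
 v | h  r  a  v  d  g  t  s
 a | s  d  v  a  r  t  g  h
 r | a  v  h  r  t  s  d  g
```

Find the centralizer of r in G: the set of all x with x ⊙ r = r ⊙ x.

Compare row r with column r entry by entry.
v ⊙ r = s = r ⊙ v, so v commutes with r.
t ⊙ r = d but r ⊙ t = h, so t does not.
Collecting the elements that commute with r: C(r) = {g, r, s, v}.

{g, r, s, v}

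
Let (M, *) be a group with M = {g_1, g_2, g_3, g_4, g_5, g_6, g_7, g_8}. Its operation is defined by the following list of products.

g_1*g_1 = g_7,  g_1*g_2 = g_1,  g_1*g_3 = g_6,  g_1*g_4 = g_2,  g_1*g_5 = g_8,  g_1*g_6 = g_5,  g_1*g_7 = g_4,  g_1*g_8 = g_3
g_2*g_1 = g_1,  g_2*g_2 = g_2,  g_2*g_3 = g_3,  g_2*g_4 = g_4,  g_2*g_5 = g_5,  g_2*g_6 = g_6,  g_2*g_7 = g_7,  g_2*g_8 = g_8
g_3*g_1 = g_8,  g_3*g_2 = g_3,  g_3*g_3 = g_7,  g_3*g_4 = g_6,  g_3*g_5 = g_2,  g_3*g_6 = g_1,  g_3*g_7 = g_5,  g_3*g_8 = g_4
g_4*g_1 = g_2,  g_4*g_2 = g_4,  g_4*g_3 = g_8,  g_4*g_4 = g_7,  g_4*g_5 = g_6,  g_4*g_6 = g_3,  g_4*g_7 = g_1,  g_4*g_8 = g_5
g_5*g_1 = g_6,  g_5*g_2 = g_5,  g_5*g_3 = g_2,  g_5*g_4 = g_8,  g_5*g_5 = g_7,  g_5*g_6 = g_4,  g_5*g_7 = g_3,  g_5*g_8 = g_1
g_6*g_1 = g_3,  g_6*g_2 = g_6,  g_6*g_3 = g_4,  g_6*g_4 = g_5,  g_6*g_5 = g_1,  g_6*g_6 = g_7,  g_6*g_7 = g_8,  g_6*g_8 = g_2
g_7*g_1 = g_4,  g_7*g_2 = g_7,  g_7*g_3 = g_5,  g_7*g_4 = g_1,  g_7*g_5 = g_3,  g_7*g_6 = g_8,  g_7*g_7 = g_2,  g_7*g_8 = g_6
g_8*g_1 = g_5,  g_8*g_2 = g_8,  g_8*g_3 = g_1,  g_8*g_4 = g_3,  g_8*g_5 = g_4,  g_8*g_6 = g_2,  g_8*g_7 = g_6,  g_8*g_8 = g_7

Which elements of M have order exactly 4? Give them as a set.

Identity is g_2. Compute the order of each non-identity element by repeated multiplication:
  g_1: g_1 → g_7 → g_4 → g_2  (order 4)
  g_3: g_3 → g_7 → g_5 → g_2  (order 4)
  g_4: g_4 → g_7 → g_1 → g_2  (order 4)
  g_5: g_5 → g_7 → g_3 → g_2  (order 4)
  g_6: g_6 → g_7 → g_8 → g_2  (order 4)
  g_7: g_7 → g_2  (order 2)
  g_8: g_8 → g_7 → g_6 → g_2  (order 4)
Elements of order 4: {g_1, g_3, g_4, g_5, g_6, g_8}.

{g_1, g_3, g_4, g_5, g_6, g_8}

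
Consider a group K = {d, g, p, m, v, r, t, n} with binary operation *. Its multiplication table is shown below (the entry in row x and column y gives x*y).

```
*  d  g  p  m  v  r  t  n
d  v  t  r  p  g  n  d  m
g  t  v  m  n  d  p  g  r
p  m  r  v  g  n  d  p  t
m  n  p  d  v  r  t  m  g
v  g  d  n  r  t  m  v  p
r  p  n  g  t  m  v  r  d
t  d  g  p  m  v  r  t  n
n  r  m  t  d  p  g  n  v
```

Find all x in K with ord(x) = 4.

{d, g, m, n, p, r}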